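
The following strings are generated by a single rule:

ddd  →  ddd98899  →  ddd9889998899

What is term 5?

ddd98899988999889998899

Each term is the previous one with 98899 appended.
From ddd9889998899, 2 further steps: ddd9889998899 → ddd988999889998899 → (answer).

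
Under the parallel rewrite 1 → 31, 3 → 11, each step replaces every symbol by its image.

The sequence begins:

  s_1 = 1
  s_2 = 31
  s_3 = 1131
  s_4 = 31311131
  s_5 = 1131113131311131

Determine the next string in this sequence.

31311131313111311131113131311131

Replace each of the 16 characters of 1131113131311131 in place — 31 31 11 31 31 31 11 31 11 31 11 31 31 31 11 31 — and concatenate.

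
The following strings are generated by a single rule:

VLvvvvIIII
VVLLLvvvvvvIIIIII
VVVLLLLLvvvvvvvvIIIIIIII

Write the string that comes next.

The n-th term is n V's then 2n-1 L's then 2n+2 v's then 2n+2 I's (n = 1, 2, …).
Setting n = 4 gives 4, 7, 10, 10 characters in each block.

VVVVLLLLLLLvvvvvvvvvvIIIIIIIIII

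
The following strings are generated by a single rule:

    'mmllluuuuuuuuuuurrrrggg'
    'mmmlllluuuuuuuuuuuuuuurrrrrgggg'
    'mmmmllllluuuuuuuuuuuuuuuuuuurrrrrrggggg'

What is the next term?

mmmmmlllllluuuuuuuuuuuuuuuuuuuuuuurrrrrrrgggggg

Each string has the form m^{n} l^{n+1} u^{4n+3} r^{n+2} g^{n+1}, where the shown terms are n = 2, 3, 4.
Setting n = 5 gives 5, 6, 23, 7, 6 characters in each block.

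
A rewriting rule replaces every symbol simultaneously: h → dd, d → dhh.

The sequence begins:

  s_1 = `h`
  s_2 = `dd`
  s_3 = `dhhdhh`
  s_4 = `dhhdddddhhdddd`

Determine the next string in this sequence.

Replace each of the 14 characters of dhhdddddhhdddd in place — dhh dd dd dhh dhh dhh dhh dhh dd dd dhh dhh dhh dhh — and concatenate.

dhhdddddhhdhhdhhdhhdhhdddddhhdhhdhhdhh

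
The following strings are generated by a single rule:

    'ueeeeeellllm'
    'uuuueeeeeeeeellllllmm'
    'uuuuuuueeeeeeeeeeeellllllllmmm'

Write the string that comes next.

uuuuuuuuuueeeeeeeeeeeeeeellllllllllmmmm

Reading off run lengths: u runs 1, 4, 7; e runs 6, 9, 12; l runs 4, 6, 8; m runs 1, 2, 3 — each is linear in n (n = 1, 2, …).
At n = 4 the blocks have lengths 10, 15, 10, 4.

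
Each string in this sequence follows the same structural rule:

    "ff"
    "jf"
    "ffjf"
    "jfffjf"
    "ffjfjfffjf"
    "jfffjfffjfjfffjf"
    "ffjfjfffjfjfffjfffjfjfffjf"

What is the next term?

From term 3 onward, concatenate the second-to-last term with the last: ff·jf = ffjf, jf·ffjf = jfffjf, …
The next term joins jfffjfffjfjfffjf and ffjfjfffjfjfffjfffjfjfffjf.

jfffjfffjfjfffjfffjfjfffjfjfffjfffjfjfffjf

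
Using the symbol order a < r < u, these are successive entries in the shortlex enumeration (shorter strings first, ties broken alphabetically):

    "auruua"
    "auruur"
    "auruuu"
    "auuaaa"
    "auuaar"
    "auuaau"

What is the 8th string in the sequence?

Stepping forward 2 times from auuaau: auuaau → auuara, then the target.

auuarr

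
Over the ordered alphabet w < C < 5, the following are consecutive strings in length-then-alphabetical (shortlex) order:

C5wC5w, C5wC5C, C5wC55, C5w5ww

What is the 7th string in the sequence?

C5w5Cw

Continuing the enumeration 3 steps past C5w5ww: C5w5ww → C5w5wC → C5w5w5 → (answer).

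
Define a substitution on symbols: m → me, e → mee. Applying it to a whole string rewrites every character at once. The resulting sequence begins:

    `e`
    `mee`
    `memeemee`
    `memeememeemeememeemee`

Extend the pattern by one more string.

memeememeemeememeememeemeememeemeememeememeemeememeemee

φ(memeememeemeememeemee) expands symbol-by-symbol to me mee me mee mee me mee me mee mee me mee mee me mee me mee mee me mee mee; joining the 21 pieces gives the next term.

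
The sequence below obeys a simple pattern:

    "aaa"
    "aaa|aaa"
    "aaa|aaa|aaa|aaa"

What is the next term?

s(k+1) = s(k)·|·s(k) — each term doubles the last with '|' between the halves.
Doubling aaa|aaa|aaa|aaa with '|' between the halves:

aaa|aaa|aaa|aaa|aaa|aaa|aaa|aaa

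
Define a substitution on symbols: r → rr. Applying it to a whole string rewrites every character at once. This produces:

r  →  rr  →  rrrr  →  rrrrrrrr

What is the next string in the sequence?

rrrrrrrrrrrrrrrr

Rewriting each symbol of rrrrrrrr: r→rr, r→rr, r→rr, r→rr, r→rr, r→rr, r→rr, r→rr, which concatenates to rr rr rr rr rr rr rr rr.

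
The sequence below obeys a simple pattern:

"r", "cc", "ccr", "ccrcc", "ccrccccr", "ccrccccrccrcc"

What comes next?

This is a Fibonacci-style word recurrence s(k) = s(k−1)·s(k−2): e.g. cc·r = ccr.
The next term joins ccrccccrccrcc and ccrccccr.

ccrccccrccrccccrccccr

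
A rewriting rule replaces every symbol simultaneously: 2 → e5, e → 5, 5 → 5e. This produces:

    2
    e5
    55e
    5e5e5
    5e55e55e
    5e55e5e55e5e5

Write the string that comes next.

5e55e5e55e55e5e55e55e

Applying the rule to each of the 13 symbols of 5e55e5e55e5e5 gives the pieces 5e 5 5e 5e 5 5e 5 5e 5e 5 5e 5 5e, which concatenate to the answer.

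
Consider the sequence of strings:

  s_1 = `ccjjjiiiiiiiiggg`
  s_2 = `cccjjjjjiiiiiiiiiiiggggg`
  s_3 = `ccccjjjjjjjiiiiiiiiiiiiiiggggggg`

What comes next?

cccccjjjjjjjjjiiiiiiiiiiiiiiiiiggggggggg

Reading off run lengths: c runs 2, 3, 4; j runs 3, 5, 7; i runs 8, 11, 14; g runs 3, 5, 7 — each is linear in n, where the shown terms are n = 2, 3, 4.
Setting n = 5 gives 5, 9, 17, 9 characters in each block.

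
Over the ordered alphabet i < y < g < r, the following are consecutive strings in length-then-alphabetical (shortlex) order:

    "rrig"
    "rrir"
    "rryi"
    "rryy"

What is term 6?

rryr

Stepping forward 2 times from rryy: rryy → rryg, then the target.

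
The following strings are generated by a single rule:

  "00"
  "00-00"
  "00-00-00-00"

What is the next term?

Each string is two copies of the previous one joined by '-'.
Doubling 00-00-00-00 with '-' between the halves:

00-00-00-00-00-00-00-00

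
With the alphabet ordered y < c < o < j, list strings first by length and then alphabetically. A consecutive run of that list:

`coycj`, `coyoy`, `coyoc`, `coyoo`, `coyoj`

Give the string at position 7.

coyjc

Continuing the enumeration 2 steps past coyoj: coyoj → coyjy → (answer).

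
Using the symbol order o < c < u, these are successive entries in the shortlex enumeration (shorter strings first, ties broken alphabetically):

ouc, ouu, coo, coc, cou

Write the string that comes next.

Find the rightmost character of cou below u, bump it to the next letter, and reset everything to its right to o.

cco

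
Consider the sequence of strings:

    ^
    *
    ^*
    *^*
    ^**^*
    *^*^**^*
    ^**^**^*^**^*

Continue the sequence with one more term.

*^*^**^*^**^**^*^**^*

From term 3 onward, concatenate the second-to-last term with the last: ^·* = ^*, *·^* = *^*, …
The next term joins *^*^**^* and ^**^**^*^**^*.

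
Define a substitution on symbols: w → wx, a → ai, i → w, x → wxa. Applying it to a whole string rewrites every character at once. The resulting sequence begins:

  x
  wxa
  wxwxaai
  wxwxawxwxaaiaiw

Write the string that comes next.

Rewriting the 15 symbols of wxwxawxwxaaiaiw one by one yields wx wxa wx wxa ai wx wxa wx wxa ai ai w ai w wx; concatenated:

wxwxawxwxaaiwxwxawxwxaaiaiwaiwwx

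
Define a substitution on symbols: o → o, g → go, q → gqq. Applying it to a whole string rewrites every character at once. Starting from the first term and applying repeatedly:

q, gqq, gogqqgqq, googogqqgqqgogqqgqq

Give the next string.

gooogoogogqqgqqgogqqgqqgoogogqqgqqgogqqgqq

Replace each of the 19 characters of googogqqgqqgogqqgqq in place — go o o go o go gqq gqq go gqq gqq go o go gqq gqq go gqq gqq — and concatenate.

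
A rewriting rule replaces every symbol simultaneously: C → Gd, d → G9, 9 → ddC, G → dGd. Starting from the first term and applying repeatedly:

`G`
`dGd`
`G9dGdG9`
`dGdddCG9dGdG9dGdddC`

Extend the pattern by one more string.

G9dGdG9G9G9GddGdddCG9dGdG9dGdddCG9dGdG9G9G9Gd

φ(dGdddCG9dGdG9dGdddC) expands symbol-by-symbol to G9 dGd G9 G9 G9 Gd dGd ddC G9 dGd G9 dGd ddC G9 dGd G9 G9 G9 Gd; joining the 19 pieces gives the next term.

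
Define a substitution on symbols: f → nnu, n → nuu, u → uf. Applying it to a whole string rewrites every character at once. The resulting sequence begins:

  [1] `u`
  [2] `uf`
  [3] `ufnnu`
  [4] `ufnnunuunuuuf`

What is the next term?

Rewriting the 13 symbols of ufnnunuunuuuf one by one yields uf nnu nuu nuu uf nuu uf uf nuu uf uf uf nnu; concatenated:

ufnnunuunuuufnuuufufnuuufufufnnu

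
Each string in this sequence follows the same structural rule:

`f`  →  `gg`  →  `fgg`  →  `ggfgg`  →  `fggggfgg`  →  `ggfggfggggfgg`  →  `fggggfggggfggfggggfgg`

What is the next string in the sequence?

ggfggfggggfggfggggfggggfggfggggfgg

This is a Fibonacci-style word recurrence s(k) = s(k−2)·s(k−1): e.g. f·gg = fgg.
The next term joins ggfggfggggfgg and fggggfggggfggfggggfgg.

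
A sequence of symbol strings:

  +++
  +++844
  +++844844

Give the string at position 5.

Every step adds 844 to the end: s(k+1) = s(k)·844.
From +++844844, 2 further steps: +++844844 → +++844844844 → (answer).

+++844844844844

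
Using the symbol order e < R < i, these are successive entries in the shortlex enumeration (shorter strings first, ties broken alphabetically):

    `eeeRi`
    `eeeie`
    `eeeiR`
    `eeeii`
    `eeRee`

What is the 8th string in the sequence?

Continuing the enumeration 3 steps past eeRee: eeRee → eeReR → eeRei → (answer).

eeRRe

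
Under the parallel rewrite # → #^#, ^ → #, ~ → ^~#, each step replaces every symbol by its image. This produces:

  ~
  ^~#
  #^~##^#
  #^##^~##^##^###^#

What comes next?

Applying the rule to each of the 17 symbols of #^##^~##^##^###^# gives the pieces #^# # #^# #^# # ^~# #^# #^# # #^# #^# # #^# #^# #^# # #^#, which concatenate to the answer.

#^###^##^##^~##^##^###^##^###^##^##^###^#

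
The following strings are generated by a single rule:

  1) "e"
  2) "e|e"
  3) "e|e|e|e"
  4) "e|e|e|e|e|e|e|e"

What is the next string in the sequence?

s(k+1) = s(k)·|·s(k) — each term doubles the last with '|' between the halves.
Doubling e|e|e|e|e|e|e|e with '|' between the halves:

e|e|e|e|e|e|e|e|e|e|e|e|e|e|e|e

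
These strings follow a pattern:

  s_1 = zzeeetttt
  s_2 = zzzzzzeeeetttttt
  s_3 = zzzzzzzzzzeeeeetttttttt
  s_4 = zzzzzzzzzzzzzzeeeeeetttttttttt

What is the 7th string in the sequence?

zzzzzzzzzzzzzzzzzzzzzzzzzzeeeeeeeeetttttttttttttttt

The n-th term is 4n-2 z's then n+2 e's then 2n+2 t's (n = 1, 2, …).
At n = 7 the blocks have lengths 26, 9, 16.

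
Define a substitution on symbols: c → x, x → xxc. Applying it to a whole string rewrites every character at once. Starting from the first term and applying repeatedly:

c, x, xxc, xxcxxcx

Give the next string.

Rewriting each symbol of xxcxxcx: x→xxc, x→xxc, c→x, x→xxc, x→xxc, c→x, x→xxc, which concatenates to xxc xxc x xxc xxc x xxc.

xxcxxcxxxcxxcxxxc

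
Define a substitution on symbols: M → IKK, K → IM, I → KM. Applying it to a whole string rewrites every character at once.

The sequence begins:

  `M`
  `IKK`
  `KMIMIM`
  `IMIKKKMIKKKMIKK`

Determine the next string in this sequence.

KMIKKKMIMIMIMIKKKMIMIMIMIKKKMIMIM

φ(IMIKKKMIKKKMIKK) expands symbol-by-symbol to KM IKK KM IM IM IM IKK KM IM IM IM IKK KM IM IM; joining the 15 pieces gives the next term.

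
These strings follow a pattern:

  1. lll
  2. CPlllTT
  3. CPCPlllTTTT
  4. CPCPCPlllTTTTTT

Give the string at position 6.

CPCPCPCPCPlllTTTTTTTTTT

Every step adds CP to the front and TT to the end of the previous string.
From CPCPCPlllTTTTTT, 2 further steps: CPCPCPlllTTTTTT → CPCPCPCPlllTTTTTTTT → (answer).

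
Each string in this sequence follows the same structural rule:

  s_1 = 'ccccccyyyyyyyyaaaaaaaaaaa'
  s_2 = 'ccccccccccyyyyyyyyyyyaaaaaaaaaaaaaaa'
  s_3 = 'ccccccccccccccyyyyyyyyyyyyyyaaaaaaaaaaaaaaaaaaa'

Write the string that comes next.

Each string has the form c^{4n-2} y^{3n+2} a^{4n+3}, where the shown terms are n = 2, 3, 4.
For the next term, n = 5, so the run lengths are 18, 17, 23.

ccccccccccccccccccyyyyyyyyyyyyyyyyyaaaaaaaaaaaaaaaaaaaaaaa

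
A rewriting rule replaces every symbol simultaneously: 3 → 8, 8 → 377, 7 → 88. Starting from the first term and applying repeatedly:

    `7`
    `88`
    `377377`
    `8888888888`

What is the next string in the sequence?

377377377377377377377377377377

Apply φ to 8888888888 symbol by symbol: 8→377, 8→377, 8→377, 8→377, 8→377, 8→377, 8→377, 8→377, 8→377, 8→377; joined: 377 377 377 377 377 377 377 377 377 377.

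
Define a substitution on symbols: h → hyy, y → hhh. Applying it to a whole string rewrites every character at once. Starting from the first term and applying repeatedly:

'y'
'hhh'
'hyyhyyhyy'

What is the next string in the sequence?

hyyhhhhhhhyyhhhhhhhyyhhhhhh

Expanding hyyhyyhyy: h→hyy, y→hhh, y→hhh, h→hyy, y→hhh, y→hhh, h→hyy, y→hhh, y→hhh. Concatenated: hyy hhh hhh hyy hhh hhh hyy hhh hhh.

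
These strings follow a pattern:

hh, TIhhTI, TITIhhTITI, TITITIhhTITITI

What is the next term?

TITITITIhhTITITITI

s(k+1) = TI·s(k)·TI, so each term gains TI as a prefix and TI as a suffix.
So the next term is TI·TITITIhhTITITI·TI.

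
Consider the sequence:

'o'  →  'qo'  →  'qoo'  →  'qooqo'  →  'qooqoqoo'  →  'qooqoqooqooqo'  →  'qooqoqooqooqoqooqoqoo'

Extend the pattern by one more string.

qooqoqooqooqoqooqoqooqooqoqooqooqo

This is a Fibonacci-style word recurrence s(k) = s(k−1)·s(k−2): e.g. qo·o = qoo.
Continuing: qooqoqooqooqoqooqoqoo · qooqoqooqooqo gives term 8.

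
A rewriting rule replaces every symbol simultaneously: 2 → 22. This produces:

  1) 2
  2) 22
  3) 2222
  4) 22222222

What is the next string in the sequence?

Expanding 22222222: 2→22, 2→22, 2→22, 2→22, 2→22, 2→22, 2→22, 2→22. Concatenated: 22 22 22 22 22 22 22 22.

2222222222222222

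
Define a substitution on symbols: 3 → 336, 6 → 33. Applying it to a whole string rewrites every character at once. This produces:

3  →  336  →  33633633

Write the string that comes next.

Apply φ to 33633633 symbol by symbol: 3→336, 3→336, 6→33, 3→336, 3→336, 6→33, 3→336, 3→336; joined: 336 336 33 336 336 33 336 336.

3363363333633633336336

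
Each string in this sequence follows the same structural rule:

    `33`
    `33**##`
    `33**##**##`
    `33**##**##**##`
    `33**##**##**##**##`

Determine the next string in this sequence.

Every step adds **## to the end: s(k+1) = s(k)·**##.
Applying this once more to 33**##**##**##**##:

33**##**##**##**##**##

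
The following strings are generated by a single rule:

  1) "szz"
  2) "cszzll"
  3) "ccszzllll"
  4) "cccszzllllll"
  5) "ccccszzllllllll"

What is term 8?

s(k+1) = c·s(k)·ll, so each term gains c as a prefix and ll as a suffix.
From ccccszzllllllll, 3 further steps: ccccszzllllllll → cccccszzllllllllll → ccccccszzllllllllllll → (answer).

cccccccszzllllllllllllll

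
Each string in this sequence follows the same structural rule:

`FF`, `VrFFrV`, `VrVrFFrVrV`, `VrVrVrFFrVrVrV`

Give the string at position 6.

s(k+1) = Vr·s(k)·rV, so each term gains Vr as a prefix and rV as a suffix.
From VrVrVrFFrVrVrV, 2 further steps: VrVrVrFFrVrVrV → VrVrVrVrFFrVrVrVrV → (answer).

VrVrVrVrVrFFrVrVrVrVrV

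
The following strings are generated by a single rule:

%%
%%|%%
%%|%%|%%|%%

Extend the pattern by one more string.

Each string is two copies of the previous one joined by '|'.
Doubling %%|%%|%%|%% with '|' between the halves:

%%|%%|%%|%%|%%|%%|%%|%%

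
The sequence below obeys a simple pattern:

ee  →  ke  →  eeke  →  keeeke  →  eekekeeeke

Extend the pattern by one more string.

keeekeeekekeeeke

This is a Fibonacci-style word recurrence s(k) = s(k−2)·s(k−1): e.g. ee·ke = eeke.
So term 6 is keeeke·eekekeeeke.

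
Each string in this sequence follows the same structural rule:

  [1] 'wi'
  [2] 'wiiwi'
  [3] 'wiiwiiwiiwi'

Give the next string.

s(k+1) = s(k)·i·s(k) — each term doubles the last with 'i' between the halves.
One more doubling of wiiwiiwiiwi gives the answer.

wiiwiiwiiwiiwiiwiiwiiwi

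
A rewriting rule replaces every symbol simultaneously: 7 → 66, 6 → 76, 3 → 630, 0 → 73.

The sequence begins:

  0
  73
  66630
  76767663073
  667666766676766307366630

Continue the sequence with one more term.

Applying the rule to each of the 24 symbols of 667666766676766307366630 gives the pieces 76 76 66 76 76 76 66 76 76 76 66 76 66 76 76 630 73 66 630 76 76 76 630 73, which concatenate to the answer.

767666767676667676766676667676630736663076767663073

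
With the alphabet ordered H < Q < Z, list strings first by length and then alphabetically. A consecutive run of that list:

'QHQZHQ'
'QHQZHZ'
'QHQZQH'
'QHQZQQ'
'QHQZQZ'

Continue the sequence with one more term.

The successor of QHQZQZ increments the rightmost position that isn't already Z and resets every position after it to H.

QHQZZH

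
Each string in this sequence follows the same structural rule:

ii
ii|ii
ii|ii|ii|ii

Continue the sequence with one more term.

Each string is two copies of the previous one joined by '|'.
One more doubling of ii|ii|ii|ii gives the answer.

ii|ii|ii|ii|ii|ii|ii|ii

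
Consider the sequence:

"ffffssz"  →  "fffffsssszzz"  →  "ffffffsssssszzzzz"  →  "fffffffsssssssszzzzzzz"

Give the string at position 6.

fffffffffsssssssssssszzzzzzzzzzz

The n-th term is n+3 f's then 2n s's then 2n-1 z's (n = 1, 2, …).
For term 6, n = 6, so the run lengths are 9, 12, 11.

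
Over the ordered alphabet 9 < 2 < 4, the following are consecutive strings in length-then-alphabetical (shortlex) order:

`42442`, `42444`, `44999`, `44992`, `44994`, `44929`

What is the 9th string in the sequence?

44949

Advancing 3 positions from 44929 through 44929 → 44922 → 44924 reaches term 9.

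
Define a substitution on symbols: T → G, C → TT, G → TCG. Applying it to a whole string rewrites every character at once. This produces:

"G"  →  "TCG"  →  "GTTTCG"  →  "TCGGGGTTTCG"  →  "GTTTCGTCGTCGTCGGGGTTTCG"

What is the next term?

TCGGGGTTTCGGTTTCGGTTTCGGTTTCGTCGTCGTCGGGGTTTCG

Applying the rule to each of the 23 symbols of GTTTCGTCGTCGTCGGGGTTTCG gives the pieces TCG G G G TT TCG G TT TCG G TT TCG G TT TCG TCG TCG TCG G G G TT TCG, which concatenate to the answer.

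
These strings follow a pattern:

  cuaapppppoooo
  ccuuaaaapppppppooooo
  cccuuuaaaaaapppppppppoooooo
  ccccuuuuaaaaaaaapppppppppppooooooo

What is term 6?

Each string has the form c^{n} u^{n} a^{2n} p^{2n+3} o^{n+3} (n = 1, 2, …).
Setting n = 6 gives 6, 6, 12, 15, 9 characters in each block.

ccccccuuuuuuaaaaaaaaaaaapppppppppppppppooooooooo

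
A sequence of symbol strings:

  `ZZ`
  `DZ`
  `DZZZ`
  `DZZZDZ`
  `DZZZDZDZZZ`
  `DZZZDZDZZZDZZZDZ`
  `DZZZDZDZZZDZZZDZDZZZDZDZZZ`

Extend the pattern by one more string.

From term 3 onward, concatenate the last term with the second-to-last: DZ·ZZ = DZZZ, DZZZ·DZ = DZZZDZ, …
So term 8 is DZZZDZDZZZDZZZDZDZZZDZDZZZ·DZZZDZDZZZDZZZDZ.

DZZZDZDZZZDZZZDZDZZZDZDZZZDZZZDZDZZZDZZZDZ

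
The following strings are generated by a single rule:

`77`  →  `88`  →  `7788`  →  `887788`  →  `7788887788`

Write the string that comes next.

Each term (from the third on) is the two preceding terms concatenated in order: term 3 = 77·88 = 7788.
So term 6 is 887788·7788887788.

8877887788887788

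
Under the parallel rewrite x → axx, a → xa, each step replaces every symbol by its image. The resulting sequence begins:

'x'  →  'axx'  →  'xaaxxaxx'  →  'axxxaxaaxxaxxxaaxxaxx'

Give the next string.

Applying the rule to each of the 21 symbols of axxxaxaaxxaxxxaaxxaxx gives the pieces xa axx axx axx xa axx xa xa axx axx xa axx axx axx xa xa axx axx xa axx axx, which concatenate to the answer.

xaaxxaxxaxxxaaxxxaxaaxxaxxxaaxxaxxaxxxaxaaxxaxxxaaxxaxx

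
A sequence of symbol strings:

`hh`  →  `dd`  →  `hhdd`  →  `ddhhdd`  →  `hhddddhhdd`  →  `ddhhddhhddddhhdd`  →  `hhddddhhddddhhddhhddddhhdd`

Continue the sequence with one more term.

ddhhddhhddddhhddhhddddhhddddhhddhhddddhhdd

From term 3 onward, concatenate the second-to-last term with the last: hh·dd = hhdd, dd·hhdd = ddhhdd, …
The next term joins ddhhddhhddddhhdd and hhddddhhddddhhddhhddddhhdd.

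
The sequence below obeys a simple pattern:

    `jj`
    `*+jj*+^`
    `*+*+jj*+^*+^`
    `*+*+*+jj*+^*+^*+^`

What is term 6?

Every step adds *+ to the front and *+^ to the end of the previous string.
From *+*+*+jj*+^*+^*+^, 2 further steps: *+*+*+jj*+^*+^*+^ → *+*+*+*+jj*+^*+^*+^*+^ → (answer).

*+*+*+*+*+jj*+^*+^*+^*+^*+^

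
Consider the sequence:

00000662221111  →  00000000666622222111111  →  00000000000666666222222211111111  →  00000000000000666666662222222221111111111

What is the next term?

Reading off run lengths: 0 runs 5, 8, 11, 14; 6 runs 2, 4, 6, 8; 2 runs 3, 5, 7, 9; 1 runs 4, 6, 8, 10 — each is linear in n (n = 1, 2, …).
For the next term, n = 5, so the run lengths are 17, 10, 11, 12.

00000000000000000666666666622222222222111111111111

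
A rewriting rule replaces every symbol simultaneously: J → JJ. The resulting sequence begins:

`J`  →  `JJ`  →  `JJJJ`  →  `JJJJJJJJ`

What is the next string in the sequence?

JJJJJJJJJJJJJJJJ

Expanding JJJJJJJJ: J→JJ, J→JJ, J→JJ, J→JJ, J→JJ, J→JJ, J→JJ, J→JJ. Concatenated: JJ JJ JJ JJ JJ JJ JJ JJ.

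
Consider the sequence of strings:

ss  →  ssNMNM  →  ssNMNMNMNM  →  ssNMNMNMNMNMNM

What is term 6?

Every step adds NMNM to the end: s(k+1) = s(k)·NMNM.
From ssNMNMNMNMNMNM, 2 further steps: ssNMNMNMNMNMNM → ssNMNMNMNMNMNMNMNM → (answer).

ssNMNMNMNMNMNMNMNMNMNM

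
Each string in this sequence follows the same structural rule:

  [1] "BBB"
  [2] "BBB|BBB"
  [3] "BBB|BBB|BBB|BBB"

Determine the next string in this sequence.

BBB|BBB|BBB|BBB|BBB|BBB|BBB|BBB

Every step duplicates the string with '|' between the halves.
So the next term is two copies of BBB|BBB|BBB|BBB with '|' between the halves.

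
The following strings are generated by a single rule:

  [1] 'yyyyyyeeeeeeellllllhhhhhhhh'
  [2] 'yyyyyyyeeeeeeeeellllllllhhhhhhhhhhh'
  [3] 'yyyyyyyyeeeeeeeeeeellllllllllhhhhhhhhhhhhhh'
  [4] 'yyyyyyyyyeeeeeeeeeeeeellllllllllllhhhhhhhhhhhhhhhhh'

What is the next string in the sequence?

yyyyyyyyyyeeeeeeeeeeeeeeellllllllllllllhhhhhhhhhhhhhhhhhhhh

The n-th term is n+3 y's then 2n+1 e's then 2n l's then 3n-1 h's, where the shown terms are n = 3, 4, 5, 6.
Setting n = 7 gives 10, 15, 14, 20 characters in each block.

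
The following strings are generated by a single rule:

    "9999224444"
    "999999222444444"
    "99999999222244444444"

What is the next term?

Each string has the form 9^{2n} 2^{n} 4^{2n}, where the shown terms are n = 2, 3, 4.
At n = 5 the blocks have lengths 10, 5, 10.

9999999999222224444444444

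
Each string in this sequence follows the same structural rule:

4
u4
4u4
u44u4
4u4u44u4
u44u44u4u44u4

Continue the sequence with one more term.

4u4u44u4u44u44u4u44u4

Each term (from the third on) is the two preceding terms concatenated in order: term 3 = 4·u4 = 4u4.
Continuing: 4u4u44u4 · u44u44u4u44u4 gives term 7.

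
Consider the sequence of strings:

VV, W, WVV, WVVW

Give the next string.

Each term (from the third on) is the previous term followed by the one before it: term 3 = W·VV = WVV.
The next term joins WVVW and WVV.

WVVWWVV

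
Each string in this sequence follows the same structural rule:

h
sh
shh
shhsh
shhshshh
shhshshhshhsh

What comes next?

From term 3 onward, concatenate the last term with the second-to-last: sh·h = shh, shh·sh = shhsh, …
Continuing: shhshshhshhsh · shhshshh gives term 7.

shhshshhshhshshhshshh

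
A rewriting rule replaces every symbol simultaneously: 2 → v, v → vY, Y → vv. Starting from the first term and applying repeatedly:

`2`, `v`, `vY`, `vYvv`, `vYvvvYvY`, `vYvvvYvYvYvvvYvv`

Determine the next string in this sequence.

vYvvvYvYvYvvvYvvvYvvvYvYvYvvvYvY

φ(vYvvvYvYvYvvvYvv) expands symbol-by-symbol to vY vv vY vY vY vv vY vv vY vv vY vY vY vv vY vY; joining the 16 pieces gives the next term.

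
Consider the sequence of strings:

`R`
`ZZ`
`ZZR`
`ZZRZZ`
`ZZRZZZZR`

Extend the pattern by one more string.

This is a Fibonacci-style word recurrence s(k) = s(k−1)·s(k−2): e.g. ZZ·R = ZZR.
Continuing: ZZRZZZZR · ZZRZZ gives term 6.

ZZRZZZZRZZRZZ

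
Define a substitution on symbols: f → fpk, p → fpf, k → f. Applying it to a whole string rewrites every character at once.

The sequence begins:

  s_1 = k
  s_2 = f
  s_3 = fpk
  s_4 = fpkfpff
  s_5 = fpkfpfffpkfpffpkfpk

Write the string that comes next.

Rewriting the 19 symbols of fpkfpfffpkfpffpkfpk one by one yields fpk fpf f fpk fpf fpk fpk fpk fpf f fpk fpf fpk fpk fpf f fpk fpf f; concatenated:

fpkfpfffpkfpffpkfpkfpkfpfffpkfpffpkfpkfpfffpkfpff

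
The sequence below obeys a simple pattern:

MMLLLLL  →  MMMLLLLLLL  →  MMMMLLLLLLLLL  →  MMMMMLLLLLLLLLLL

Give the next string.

MMMMMMLLLLLLLLLLLLL

Reading off run lengths: M runs 2, 3, 4, 5; L runs 5, 7, 9, 11 — each is linear in n, where the shown terms are n = 2, 3, 4, 5.
At n = 6 the blocks have lengths 6, 13.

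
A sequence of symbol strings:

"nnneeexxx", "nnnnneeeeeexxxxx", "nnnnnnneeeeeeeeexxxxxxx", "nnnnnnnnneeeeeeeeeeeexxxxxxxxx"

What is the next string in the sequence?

The n-th term is 2n+1 n's then 3n e's then 2n+1 x's (n = 1, 2, …).
At n = 5 the blocks have lengths 11, 15, 11.

nnnnnnnnnnneeeeeeeeeeeeeeexxxxxxxxxxx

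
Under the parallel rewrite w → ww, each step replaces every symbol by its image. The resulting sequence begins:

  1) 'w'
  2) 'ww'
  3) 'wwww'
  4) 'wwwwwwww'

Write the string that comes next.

Apply φ to wwwwwwww symbol by symbol: w→ww, w→ww, w→ww, w→ww, w→ww, w→ww, w→ww, w→ww; joined: ww ww ww ww ww ww ww ww.

wwwwwwwwwwwwwwww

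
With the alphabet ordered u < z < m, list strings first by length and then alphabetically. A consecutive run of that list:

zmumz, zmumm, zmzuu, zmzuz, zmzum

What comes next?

Find the rightmost character of zmzum below m, bump it to the next letter, and reset everything to its right to u.

zmzzu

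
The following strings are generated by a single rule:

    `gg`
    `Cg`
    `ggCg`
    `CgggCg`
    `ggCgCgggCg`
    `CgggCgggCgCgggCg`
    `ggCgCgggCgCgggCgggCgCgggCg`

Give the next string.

Each term (from the third on) is the two preceding terms concatenated in order: term 3 = gg·Cg = ggCg.
So term 8 is CgggCgggCgCgggCg·ggCgCgggCgCgggCgggCgCgggCg.

CgggCgggCgCgggCgggCgCgggCgCgggCgggCgCgggCg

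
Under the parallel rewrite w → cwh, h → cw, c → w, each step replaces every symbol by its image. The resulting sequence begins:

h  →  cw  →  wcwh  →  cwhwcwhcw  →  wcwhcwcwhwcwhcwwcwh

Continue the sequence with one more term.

Applying the rule to each of the 19 symbols of wcwhcwcwhwcwhcwwcwh gives the pieces cwh w cwh cw w cwh w cwh cw cwh w cwh cw w cwh cwh w cwh cw, which concatenate to the answer.

cwhwcwhcwwcwhwcwhcwcwhwcwhcwwcwhcwhwcwhcw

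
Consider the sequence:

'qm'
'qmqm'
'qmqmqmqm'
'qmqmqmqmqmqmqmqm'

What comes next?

Every step duplicates the string.
Doubling qmqmqmqmqmqmqmqm:

qmqmqmqmqmqmqmqmqmqmqmqmqmqmqmqm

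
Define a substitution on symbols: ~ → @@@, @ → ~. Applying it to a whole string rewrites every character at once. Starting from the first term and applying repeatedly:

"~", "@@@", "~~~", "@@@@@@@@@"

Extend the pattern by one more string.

~~~~~~~~~

Expanding @@@@@@@@@: @→~, @→~, @→~, @→~, @→~, @→~, @→~, @→~, @→~. Concatenated: ~ ~ ~ ~ ~ ~ ~ ~ ~.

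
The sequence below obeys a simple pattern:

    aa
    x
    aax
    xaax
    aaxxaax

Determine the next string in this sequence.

This is a Fibonacci-style word recurrence s(k) = s(k−2)·s(k−1): e.g. aa·x = aax.
So term 6 is xaax·aaxxaax.

xaaxaaxxaax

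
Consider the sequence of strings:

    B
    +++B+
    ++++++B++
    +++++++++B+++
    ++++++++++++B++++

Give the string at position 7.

++++++++++++++++++B++++++

Every step adds +++ to the front and + to the end of the previous string.
From ++++++++++++B++++, 2 further steps: ++++++++++++B++++ → +++++++++++++++B+++++ → (answer).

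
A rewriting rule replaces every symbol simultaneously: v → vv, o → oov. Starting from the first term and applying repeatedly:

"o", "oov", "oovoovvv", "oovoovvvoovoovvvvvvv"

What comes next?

oovoovvvoovoovvvvvvvoovoovvvoovoovvvvvvvvvvvvvvv

Applying the rule to each of the 20 symbols of oovoovvvoovoovvvvvvv gives the pieces oov oov vv oov oov vv vv vv oov oov vv oov oov vv vv vv vv vv vv vv, which concatenate to the answer.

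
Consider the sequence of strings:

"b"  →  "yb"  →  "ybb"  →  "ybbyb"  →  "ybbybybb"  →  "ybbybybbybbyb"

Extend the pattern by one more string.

From term 3 onward, concatenate the last term with the second-to-last: yb·b = ybb, ybb·yb = ybbyb, …
The next term joins ybbybybbybbyb and ybbybybb.

ybbybybbybbybybbybybb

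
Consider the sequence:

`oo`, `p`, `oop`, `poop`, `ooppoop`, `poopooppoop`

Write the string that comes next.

ooppooppoopooppoop

Each term (from the third on) is the two preceding terms concatenated in order: term 3 = oo·p = oop.
So term 7 is ooppoop·poopooppoop.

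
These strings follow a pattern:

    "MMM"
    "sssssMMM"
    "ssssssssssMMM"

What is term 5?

ssssssssssssssssssssMMM

Every step adds sssss at the front: s(k+1) = sssss·s(k).
From ssssssssssMMM, 2 further steps: ssssssssssMMM → sssssssssssssssMMM → (answer).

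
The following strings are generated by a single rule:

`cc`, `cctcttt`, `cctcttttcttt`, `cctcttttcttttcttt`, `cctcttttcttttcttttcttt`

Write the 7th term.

cctcttttcttttcttttcttttcttttcttt

Every step adds tcttt to the end: s(k+1) = s(k)·tcttt.
From cctcttttcttttcttttcttt, 2 further steps: cctcttttcttttcttttcttt → cctcttttcttttcttttcttttcttt → (answer).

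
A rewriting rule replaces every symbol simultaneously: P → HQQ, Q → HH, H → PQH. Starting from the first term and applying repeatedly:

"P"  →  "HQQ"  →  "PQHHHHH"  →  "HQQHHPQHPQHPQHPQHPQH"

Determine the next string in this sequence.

PQHHHHHPQHPQHHQQHHPQHHQQHHPQHHQQHHPQHHQQHHPQHHQQHHPQH

Applying the rule to each of the 20 symbols of HQQHHPQHPQHPQHPQHPQH gives the pieces PQH HH HH PQH PQH HQQ HH PQH HQQ HH PQH HQQ HH PQH HQQ HH PQH HQQ HH PQH, which concatenate to the answer.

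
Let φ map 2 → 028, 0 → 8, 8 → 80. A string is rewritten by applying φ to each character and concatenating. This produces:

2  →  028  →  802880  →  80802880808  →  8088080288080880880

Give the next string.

Rewriting the 19 symbols of 8088080288080880880 one by one yields 80 8 80 80 8 80 8 028 80 80 8 80 8 80 80 8 80 80 8; concatenated:

80880808808028808088088080880808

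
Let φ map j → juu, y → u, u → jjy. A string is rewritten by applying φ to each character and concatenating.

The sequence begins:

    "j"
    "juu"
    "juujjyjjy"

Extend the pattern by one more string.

Rewriting each symbol of juujjyjjy: j→juu, u→jjy, u→jjy, j→juu, j→juu, y→u, j→juu, j→juu, y→u, which concatenates to juu jjy jjy juu juu u juu juu u.

juujjyjjyjuujuuujuujuuu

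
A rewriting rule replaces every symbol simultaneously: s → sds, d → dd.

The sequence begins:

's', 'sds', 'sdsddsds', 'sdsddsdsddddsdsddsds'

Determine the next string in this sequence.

sdsddsdsddddsdsddsdsddddddddsdsddsdsddddsdsddsds

φ(sdsddsdsddddsdsddsds) expands symbol-by-symbol to sds dd sds dd dd sds dd sds dd dd dd dd sds dd sds dd dd sds dd sds; joining the 20 pieces gives the next term.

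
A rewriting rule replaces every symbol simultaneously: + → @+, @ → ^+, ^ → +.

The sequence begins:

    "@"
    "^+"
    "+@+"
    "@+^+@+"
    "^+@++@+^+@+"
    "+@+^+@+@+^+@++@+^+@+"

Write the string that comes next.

Applying the rule to each of the 20 symbols of +@+^+@+@+^+@++@+^+@+ gives the pieces @+ ^+ @+ + @+ ^+ @+ ^+ @+ + @+ ^+ @+ @+ ^+ @+ + @+ ^+ @+, which concatenate to the answer.

@+^+@++@+^+@+^+@++@+^+@+@+^+@++@+^+@+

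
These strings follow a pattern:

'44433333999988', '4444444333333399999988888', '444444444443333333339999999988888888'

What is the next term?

Reading off run lengths: 4 runs 3, 7, 11; 3 runs 5, 7, 9; 9 runs 4, 6, 8; 8 runs 2, 5, 8 — each is linear in n (n = 1, 2, …).
At n = 4 the blocks have lengths 15, 11, 10, 11.

44444444444444433333333333999999999988888888888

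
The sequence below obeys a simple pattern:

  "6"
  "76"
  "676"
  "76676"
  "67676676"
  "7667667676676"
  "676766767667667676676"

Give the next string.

Each term (from the third on) is the two preceding terms concatenated in order: term 3 = 6·76 = 676.
So term 8 is 7667667676676·676766767667667676676.

7667667676676676766767667667676676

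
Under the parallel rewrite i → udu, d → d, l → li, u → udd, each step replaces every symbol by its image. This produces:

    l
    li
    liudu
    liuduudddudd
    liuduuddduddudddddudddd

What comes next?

Replace each of the 23 characters of liuduuddduddudddddudddd in place — li udu udd d udd udd d d d udd d d udd d d d d d udd d d d d — and concatenate.

liuduudddudduddddduddddudddddddudddddd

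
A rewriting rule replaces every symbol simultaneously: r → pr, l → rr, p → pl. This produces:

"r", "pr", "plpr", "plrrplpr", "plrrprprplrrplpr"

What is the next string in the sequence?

φ(plrrprprplrrplpr) expands symbol-by-symbol to pl rr pr pr pl pr pl pr pl rr pr pr pl rr pl pr; joining the 16 pieces gives the next term.

plrrprprplprplprplrrprprplrrplpr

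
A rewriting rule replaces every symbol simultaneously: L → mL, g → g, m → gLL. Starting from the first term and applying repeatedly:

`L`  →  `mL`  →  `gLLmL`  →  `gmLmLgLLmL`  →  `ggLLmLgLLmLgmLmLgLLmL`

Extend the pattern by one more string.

ggmLmLgLLmLgmLmLgLLmLggLLmLgLLmLgmLmLgLLmL

Replace each of the 21 characters of ggLLmLgLLmLgmLmLgLLmL in place — g g mL mL gLL mL g mL mL gLL mL g gLL mL gLL mL g mL mL gLL mL — and concatenate.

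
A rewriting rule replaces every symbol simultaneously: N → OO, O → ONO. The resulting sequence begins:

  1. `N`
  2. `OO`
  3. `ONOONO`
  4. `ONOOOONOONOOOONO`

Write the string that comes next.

Replace each of the 16 characters of ONOOOONOONOOOONO in place — ONO OO ONO ONO ONO ONO OO ONO ONO OO ONO ONO ONO ONO OO ONO — and concatenate.

ONOOOONOONOONOONOOOONOONOOOONOONOONOONOOOONO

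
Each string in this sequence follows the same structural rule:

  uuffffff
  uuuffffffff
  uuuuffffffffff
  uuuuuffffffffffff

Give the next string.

uuuuuuffffffffffffff

The n-th term is n-1 u's then 2n f's, where the shown terms are n = 3, 4, 5, 6.
For the next term, n = 7, so the run lengths are 6, 14.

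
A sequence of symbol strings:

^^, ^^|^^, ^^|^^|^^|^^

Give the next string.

Every step duplicates the string with '|' between the halves.
Doubling ^^|^^|^^|^^ with '|' between the halves:

^^|^^|^^|^^|^^|^^|^^|^^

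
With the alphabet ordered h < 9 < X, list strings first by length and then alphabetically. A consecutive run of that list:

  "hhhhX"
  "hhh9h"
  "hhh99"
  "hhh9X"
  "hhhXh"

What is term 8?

hh9hh

Advancing 3 positions from hhhXh through hhhXh → hhhX9 → hhhXX reaches term 8.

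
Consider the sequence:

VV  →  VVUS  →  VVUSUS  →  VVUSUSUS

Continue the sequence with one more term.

The strings grow by a fixed suffix US each time.
So the next term is VVUSUSUS·US.

VVUSUSUSUS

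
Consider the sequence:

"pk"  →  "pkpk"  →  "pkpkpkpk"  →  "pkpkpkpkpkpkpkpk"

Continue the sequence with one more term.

s(k+1) = s(k)·s(k) — each term doubles the last.
So the next term is two copies of pkpkpkpkpkpkpkpk.

pkpkpkpkpkpkpkpkpkpkpkpkpkpkpkpk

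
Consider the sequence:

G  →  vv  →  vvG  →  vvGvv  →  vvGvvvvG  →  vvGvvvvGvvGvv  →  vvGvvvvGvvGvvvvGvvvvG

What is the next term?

vvGvvvvGvvGvvvvGvvvvGvvGvvvvGvvGvv

From term 3 onward, concatenate the last term with the second-to-last: vv·G = vvG, vvG·vv = vvGvv, …
So term 8 is vvGvvvvGvvGvvvvGvvvvG·vvGvvvvGvvGvv.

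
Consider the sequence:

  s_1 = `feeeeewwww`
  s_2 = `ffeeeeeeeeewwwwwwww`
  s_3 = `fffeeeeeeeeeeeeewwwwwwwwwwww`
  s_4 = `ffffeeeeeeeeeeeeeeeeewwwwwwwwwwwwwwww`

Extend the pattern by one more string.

fffffeeeeeeeeeeeeeeeeeeeeewwwwwwwwwwwwwwwwwwww

Each string has the form f^{n} e^{4n+1} w^{4n} (n = 1, 2, …).
Setting n = 5 gives 5, 21, 20 characters in each block.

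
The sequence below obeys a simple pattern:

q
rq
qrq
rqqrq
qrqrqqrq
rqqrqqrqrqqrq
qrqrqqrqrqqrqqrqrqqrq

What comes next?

rqqrqqrqrqqrqqrqrqqrqrqqrqqrqrqqrq

From term 3 onward, concatenate the second-to-last term with the last: q·rq = qrq, rq·qrq = rqqrq, …
So term 8 is rqqrqqrqrqqrq·qrqrqqrqrqqrqqrqrqqrq.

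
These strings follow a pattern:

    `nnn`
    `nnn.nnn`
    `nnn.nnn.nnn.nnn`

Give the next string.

nnn.nnn.nnn.nnn.nnn.nnn.nnn.nnn

Every step duplicates the string with '.' between the halves.
So the next term is two copies of nnn.nnn.nnn.nnn with '.' between the halves.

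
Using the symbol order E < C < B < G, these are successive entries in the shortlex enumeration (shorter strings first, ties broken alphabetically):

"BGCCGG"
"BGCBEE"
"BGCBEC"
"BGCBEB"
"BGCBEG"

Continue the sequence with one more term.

BGCBCE

Treat BGCBEG as a base-4 numeral over the given alphabet and add one, carrying through any trailing G's.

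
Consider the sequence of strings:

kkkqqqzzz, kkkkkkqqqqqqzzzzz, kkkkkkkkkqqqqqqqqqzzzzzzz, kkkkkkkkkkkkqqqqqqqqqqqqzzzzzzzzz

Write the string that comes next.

Term n consists of 3n k's, followed by 3n q's, followed by 2n+1 z's (n = 1, 2, …).
At n = 5 the blocks have lengths 15, 15, 11.

kkkkkkkkkkkkkkkqqqqqqqqqqqqqqqzzzzzzzzzzz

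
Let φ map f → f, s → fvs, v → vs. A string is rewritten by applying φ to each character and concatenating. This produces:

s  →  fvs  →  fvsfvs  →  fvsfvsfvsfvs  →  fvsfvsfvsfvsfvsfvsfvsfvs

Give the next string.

Rewriting the 24 symbols of fvsfvsfvsfvsfvsfvsfvsfvs one by one yields f vs fvs f vs fvs f vs fvs f vs fvs f vs fvs f vs fvs f vs fvs f vs fvs; concatenated:

fvsfvsfvsfvsfvsfvsfvsfvsfvsfvsfvsfvsfvsfvsfvsfvs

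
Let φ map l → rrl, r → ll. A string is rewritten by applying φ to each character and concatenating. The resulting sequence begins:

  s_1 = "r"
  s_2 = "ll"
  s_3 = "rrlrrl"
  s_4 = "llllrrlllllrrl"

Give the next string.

rrlrrlrrlrrlllllrrlrrlrrlrrlrrlllllrrl

φ(llllrrlllllrrl) expands symbol-by-symbol to rrl rrl rrl rrl ll ll rrl rrl rrl rrl rrl ll ll rrl; joining the 14 pieces gives the next term.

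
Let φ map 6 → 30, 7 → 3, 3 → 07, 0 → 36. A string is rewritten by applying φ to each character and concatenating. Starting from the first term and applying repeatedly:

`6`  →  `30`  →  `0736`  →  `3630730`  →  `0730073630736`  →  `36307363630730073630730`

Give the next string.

073007363073007300736307363630730073630736

φ(36307363630730073630730) expands symbol-by-symbol to 07 30 07 36 3 07 30 07 30 07 36 3 07 36 36 3 07 30 07 36 3 07 36; joining the 23 pieces gives the next term.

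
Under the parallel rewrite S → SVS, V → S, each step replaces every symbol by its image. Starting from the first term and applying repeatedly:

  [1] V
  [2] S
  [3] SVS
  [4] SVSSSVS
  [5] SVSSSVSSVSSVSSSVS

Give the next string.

SVSSSVSSVSSVSSSVSSVSSSVSSVSSSVSSVSSVSSSVS

φ(SVSSSVSSVSSVSSSVS) expands symbol-by-symbol to SVS S SVS SVS SVS S SVS SVS S SVS SVS S SVS SVS SVS S SVS; joining the 17 pieces gives the next term.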